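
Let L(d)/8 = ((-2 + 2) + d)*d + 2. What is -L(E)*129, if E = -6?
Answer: -39216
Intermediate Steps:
L(d) = 16 + 8*d² (L(d) = 8*(((-2 + 2) + d)*d + 2) = 8*((0 + d)*d + 2) = 8*(d*d + 2) = 8*(d² + 2) = 8*(2 + d²) = 16 + 8*d²)
-L(E)*129 = -(16 + 8*(-6)²)*129 = -(16 + 8*36)*129 = -(16 + 288)*129 = -304*129 = -1*39216 = -39216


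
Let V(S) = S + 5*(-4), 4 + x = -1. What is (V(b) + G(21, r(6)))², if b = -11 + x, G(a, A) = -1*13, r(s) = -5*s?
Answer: 2401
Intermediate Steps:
G(a, A) = -13
x = -5 (x = -4 - 1 = -5)
b = -16 (b = -11 - 5 = -16)
V(S) = -20 + S (V(S) = S - 20 = -20 + S)
(V(b) + G(21, r(6)))² = ((-20 - 16) - 13)² = (-36 - 13)² = (-49)² = 2401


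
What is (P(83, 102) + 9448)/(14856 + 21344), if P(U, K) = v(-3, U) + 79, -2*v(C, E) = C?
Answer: 19057/72400 ≈ 0.26322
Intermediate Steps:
v(C, E) = -C/2
P(U, K) = 161/2 (P(U, K) = -1/2*(-3) + 79 = 3/2 + 79 = 161/2)
(P(83, 102) + 9448)/(14856 + 21344) = (161/2 + 9448)/(14856 + 21344) = (19057/2)/36200 = (19057/2)*(1/36200) = 19057/72400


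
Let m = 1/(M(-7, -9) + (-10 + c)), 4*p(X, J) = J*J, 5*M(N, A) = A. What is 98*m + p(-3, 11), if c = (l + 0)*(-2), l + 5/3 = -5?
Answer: 8663/92 ≈ 94.163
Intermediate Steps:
l = -20/3 (l = -5/3 - 5 = -20/3 ≈ -6.6667)
M(N, A) = A/5
p(X, J) = J²/4 (p(X, J) = (J*J)/4 = J²/4)
c = 40/3 (c = (-20/3 + 0)*(-2) = -20/3*(-2) = 40/3 ≈ 13.333)
m = 15/23 (m = 1/((⅕)*(-9) + (-10 + 40/3)) = 1/(-9/5 + 10/3) = 1/(23/15) = 15/23 ≈ 0.65217)
98*m + p(-3, 11) = 98*(15/23) + (¼)*11² = 1470/23 + (¼)*121 = 1470/23 + 121/4 = 8663/92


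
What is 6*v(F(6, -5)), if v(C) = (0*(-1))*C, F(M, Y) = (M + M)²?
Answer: 0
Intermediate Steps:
F(M, Y) = 4*M² (F(M, Y) = (2*M)² = 4*M²)
v(C) = 0 (v(C) = 0*C = 0)
6*v(F(6, -5)) = 6*0 = 0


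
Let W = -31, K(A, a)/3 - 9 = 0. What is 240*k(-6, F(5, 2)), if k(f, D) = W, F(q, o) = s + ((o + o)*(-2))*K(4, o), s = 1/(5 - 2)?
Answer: -7440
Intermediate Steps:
K(A, a) = 27 (K(A, a) = 27 + 3*0 = 27 + 0 = 27)
s = 1/3 ≈ 0.33333
F(q, o) = 1/3 - 108*o (F(q, o) = 1/3 + ((o + o)*(-2))*27 = 1/3 + ((2*o)*(-2))*27 = 1/3 - 4*o*27 = 1/3 - 108*o)
k(f, D) = -31
240*k(-6, F(5, 2)) = 240*(-31) = -7440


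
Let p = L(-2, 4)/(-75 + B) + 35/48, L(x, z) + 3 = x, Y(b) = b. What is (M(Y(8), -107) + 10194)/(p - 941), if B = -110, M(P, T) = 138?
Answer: -18349632/1669873 ≈ -10.989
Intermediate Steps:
L(x, z) = -3 + x
p = 1343/1776 (p = (-3 - 2)/(-75 - 110) + 35/48 = -5/(-185) + 35*(1/48) = -1/185*(-5) + 35/48 = 1/37 + 35/48 = 1343/1776 ≈ 0.75619)
(M(Y(8), -107) + 10194)/(p - 941) = (138 + 10194)/(1343/1776 - 941) = 10332/(-1669873/1776) = 10332*(-1776/1669873) = -18349632/1669873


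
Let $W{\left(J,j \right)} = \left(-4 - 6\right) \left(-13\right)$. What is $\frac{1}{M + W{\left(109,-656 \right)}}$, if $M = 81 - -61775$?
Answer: $\frac{1}{61986} \approx 1.6133 \cdot 10^{-5}$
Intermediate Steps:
$W{\left(J,j \right)} = 130$ ($W{\left(J,j \right)} = \left(-4 - 6\right) \left(-13\right) = \left(-10\right) \left(-13\right) = 130$)
$M = 61856$ ($M = 81 + 61775 = 61856$)
$\frac{1}{M + W{\left(109,-656 \right)}} = \frac{1}{61856 + 130} = \frac{1}{61986}$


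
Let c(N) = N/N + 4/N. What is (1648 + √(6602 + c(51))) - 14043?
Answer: -12395 + √17174607/51 ≈ -12314.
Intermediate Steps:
c(N) = 1 + 4/N
(1648 + √(6602 + c(51))) - 14043 = (1648 + √(6602 + (4 + 51)/51)) - 14043 = (1648 + √(6602 + (1/51)*55)) - 14043 = (1648 + √(6602 + 55/51)) - 14043 = (1648 + √(336757/51)) - 14043 = (1648 + √17174607/51) - 14043 = -12395 + √17174607/51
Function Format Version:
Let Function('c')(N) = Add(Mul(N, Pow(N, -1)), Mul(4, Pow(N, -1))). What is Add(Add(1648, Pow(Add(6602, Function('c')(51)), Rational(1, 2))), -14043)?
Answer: Add(-12395, Mul(Rational(1, 51), Pow(17174607, Rational(1, 2)))) ≈ -12314.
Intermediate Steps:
Function('c')(N) = Add(1, Mul(4, Pow(N, -1)))
Add(Add(1648, Pow(Add(6602, Function('c')(51)), Rational(1, 2))), -14043) = Add(Add(1648, Pow(Add(6602, Mul(Pow(51, -1), Add(4, 51))), Rational(1, 2))), -14043) = Add(Add(1648, Pow(Add(6602, Mul(Rational(1, 51), 55)), Rational(1, 2))), -14043) = Add(Add(1648, Pow(Add(6602, Rational(55, 51)), Rational(1, 2))), -14043) = Add(Add(1648, Pow(Rational(336757, 51), Rational(1, 2))), -14043) = Add(Add(1648, Mul(Rational(1, 51), Pow(17174607, Rational(1, 2)))), -14043) = Add(-12395, Mul(Rational(1, 51), Pow(17174607, Rational(1, 2))))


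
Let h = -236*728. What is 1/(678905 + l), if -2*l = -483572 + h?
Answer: 1/1006595 ≈ 9.9345e-7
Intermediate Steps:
h = -171808
l = 327690 (l = -(-483572 - 171808)/2 = -1/2*(-655380) = 327690)
1/(678905 + l) = 1/(678905 + 327690) = 1/1006595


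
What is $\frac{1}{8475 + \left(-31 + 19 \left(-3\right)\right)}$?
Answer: $\frac{1}{8387} \approx 0.00011923$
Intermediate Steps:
$\frac{1}{8475 + \left(-31 + 19 \left(-3\right)\right)} = \frac{1}{8475 - 88} = \frac{1}{8387}$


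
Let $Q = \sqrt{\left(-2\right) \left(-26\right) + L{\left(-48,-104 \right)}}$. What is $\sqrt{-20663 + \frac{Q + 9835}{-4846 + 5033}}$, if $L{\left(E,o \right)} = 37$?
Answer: $\frac{\sqrt{-720725302 + 187 \sqrt{89}}}{187} \approx 143.56 i$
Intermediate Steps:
$Q = \sqrt{89}$ ($Q = \sqrt{\left(-2\right) \left(-26\right) + 37} = \sqrt{52 + 37} = \sqrt{89} \approx 9.434$)
$\sqrt{-20663 + \frac{Q + 9835}{-4846 + 5033}} = \sqrt{-20663 + \frac{\sqrt{89} + 9835}{-4846 + 5033}} = \sqrt{-20663 + \frac{9835 + \sqrt{89}}{187}} = \sqrt{-20663 + \left(9835 + \sqrt{89}\right) \frac{1}{187}} = \sqrt{-20663 + \left(\frac{9835}{187} + \frac{\sqrt{89}}{187}\right)} = \sqrt{- \frac{3854146}{187} + \frac{\sqrt{89}}{187}}$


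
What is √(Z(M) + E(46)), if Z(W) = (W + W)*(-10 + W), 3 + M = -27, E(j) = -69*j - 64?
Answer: I*√838 ≈ 28.948*I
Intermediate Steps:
E(j) = -64 - 69*j
M = -30 (M = -3 - 27 = -30)
Z(W) = 2*W*(-10 + W) (Z(W) = (2*W)*(-10 + W) = 2*W*(-10 + W))
√(Z(M) + E(46)) = √(2*(-30)*(-10 - 30) + (-64 - 69*46)) = √(2*(-30)*(-40) + (-64 - 3174)) = √(2400 - 3238) = √(-838) = I*√838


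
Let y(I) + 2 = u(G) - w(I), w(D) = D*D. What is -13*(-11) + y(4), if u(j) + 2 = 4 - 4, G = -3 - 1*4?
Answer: 123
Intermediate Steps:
G = -7 (G = -3 - 4 = -7)
u(j) = -2 (u(j) = -2 + (4 - 4) = -2 + 0 = -2)
w(D) = D**2
y(I) = -4 - I**2 (y(I) = -2 + (-2 - I**2) = -4 - I**2)
-13*(-11) + y(4) = -13*(-11) + (-4 - 1*4**2) = 143 + (-4 - 1*16) = 143 + (-4 - 16) = 143 - 20 = 123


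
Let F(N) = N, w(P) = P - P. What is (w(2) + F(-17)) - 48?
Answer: -65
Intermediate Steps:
w(P) = 0
(w(2) + F(-17)) - 48 = (0 - 17) - 48 = -17 - 48 = -65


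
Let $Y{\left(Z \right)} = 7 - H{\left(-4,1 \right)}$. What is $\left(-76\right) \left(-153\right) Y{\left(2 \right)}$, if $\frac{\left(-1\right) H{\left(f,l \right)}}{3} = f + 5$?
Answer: $116280$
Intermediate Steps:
$H{\left(f,l \right)} = -15 - 3 f$ ($H{\left(f,l \right)} = - 3 \left(f + 5\right) = - 3 \left(5 + f\right) = -15 - 3 f$)
$Y{\left(Z \right)} = 10$ ($Y{\left(Z \right)} = 7 - \left(-15 - -12\right) = 7 - \left(-15 + 12\right) = 7 - -3 = 7 + 3 = 10$)
$\left(-76\right) \left(-153\right) Y{\left(2 \right)} = \left(-76\right) \left(-153\right) 10 = 11628 \cdot 10 = 116280$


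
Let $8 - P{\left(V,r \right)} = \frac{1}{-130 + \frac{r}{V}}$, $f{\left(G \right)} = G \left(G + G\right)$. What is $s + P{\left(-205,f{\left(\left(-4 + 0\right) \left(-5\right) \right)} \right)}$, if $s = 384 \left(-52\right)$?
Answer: $- \frac{109580359}{5490} \approx -19960.0$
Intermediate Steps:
$f{\left(G \right)} = 2 G^{2}$ ($f{\left(G \right)} = G 2 G = 2 G^{2}$)
$P{\left(V,r \right)} = 8 - \frac{1}{-130 + \frac{r}{V}}$
$s = -19968$
$s + P{\left(-205,f{\left(\left(-4 + 0\right) \left(-5\right) \right)} \right)} = -19968 + \frac{- 8 \cdot 2 \left(\left(-4 + 0\right) \left(-5\right)\right)^{2} + 1041 \left(-205\right)}{- 2 \left(\left(-4 + 0\right) \left(-5\right)\right)^{2} + 130 \left(-205\right)} = -19968 + \frac{- 8 \cdot 2 \left(\left(-4\right) \left(-5\right)\right)^{2} - 213405}{- 2 \left(\left(-4\right) \left(-5\right)\right)^{2} - 26650} = -19968 + \frac{- 8 \cdot 2 \cdot 20^{2} - 213405}{- 2 \cdot 20^{2} - 26650} = -19968 + \frac{- 8 \cdot 2 \cdot 400 - 213405}{- 2 \cdot 400 - 26650} = -19968 + \frac{\left(-8\right) 800 - 213405}{\left(-1\right) 800 - 26650} = -19968 + \frac{-6400 - 213405}{-800 - 26650} = -19968 + \frac{1}{-27450} \left(-219805\right) = -19968 - - \frac{43961}{5490} = -19968 + \frac{43961}{5490} = - \frac{109580359}{5490}$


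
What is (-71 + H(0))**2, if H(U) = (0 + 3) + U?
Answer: 4624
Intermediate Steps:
H(U) = 3 + U
(-71 + H(0))**2 = (-71 + (3 + 0))**2 = (-71 + 3)**2 = (-68)**2 = 4624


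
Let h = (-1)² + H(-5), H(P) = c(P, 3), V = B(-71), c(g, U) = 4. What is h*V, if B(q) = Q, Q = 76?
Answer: 380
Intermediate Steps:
B(q) = 76
V = 76
H(P) = 4
h = 5 (h = (-1)² + 4 = 1 + 4 = 5)
h*V = 5*76 = 380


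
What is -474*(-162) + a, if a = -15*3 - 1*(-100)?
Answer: 76843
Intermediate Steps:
a = 55 (a = -45 + 100 = 55)
-474*(-162) + a = -474*(-162) + 55 = 76788 + 55 = 76843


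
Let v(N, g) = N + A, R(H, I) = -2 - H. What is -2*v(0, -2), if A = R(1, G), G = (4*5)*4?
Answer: 6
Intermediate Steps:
G = 80 (G = 20*4 = 80)
A = -3 (A = -2 - 1*1 = -2 - 1 = -3)
v(N, g) = -3 + N (v(N, g) = N - 3 = -3 + N)
-2*v(0, -2) = -2*(-3 + 0) = -2*(-3) = 6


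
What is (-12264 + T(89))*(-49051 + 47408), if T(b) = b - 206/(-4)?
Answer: 39837821/2 ≈ 1.9919e+7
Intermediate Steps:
T(b) = 103/2 + b (T(b) = b - 206*(-¼) = b + 103/2 = 103/2 + b)
(-12264 + T(89))*(-49051 + 47408) = (-12264 + (103/2 + 89))*(-49051 + 47408) = (-12264 + 281/2)*(-1643) = -24247/2*(-1643) = 39837821/2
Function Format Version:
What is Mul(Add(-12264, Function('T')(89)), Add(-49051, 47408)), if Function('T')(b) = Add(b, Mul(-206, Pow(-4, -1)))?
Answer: Rational(39837821, 2) ≈ 1.9919e+7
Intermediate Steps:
Function('T')(b) = Add(Rational(103, 2), b) (Function('T')(b) = Add(b, Mul(-206, Rational(-1, 4))) = Add(b, Rational(103, 2)) = Add(Rational(103, 2), b))
Mul(Add(-12264, Function('T')(89)), Add(-49051, 47408)) = Mul(Add(-12264, Add(Rational(103, 2), 89)), Add(-49051, 47408)) = Mul(Add(-12264, Rational(281, 2)), -1643) = Mul(Rational(-24247, 2), -1643) = Rational(39837821, 2)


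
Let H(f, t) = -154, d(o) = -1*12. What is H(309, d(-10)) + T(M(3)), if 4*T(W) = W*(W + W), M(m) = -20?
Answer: 46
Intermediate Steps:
d(o) = -12
T(W) = W²/2 (T(W) = (W*(W + W))/4 = (W*(2*W))/4 = (2*W²)/4 = W²/2)
H(309, d(-10)) + T(M(3)) = -154 + (½)*(-20)² = -154 + (½)*400 = -154 + 200 = 46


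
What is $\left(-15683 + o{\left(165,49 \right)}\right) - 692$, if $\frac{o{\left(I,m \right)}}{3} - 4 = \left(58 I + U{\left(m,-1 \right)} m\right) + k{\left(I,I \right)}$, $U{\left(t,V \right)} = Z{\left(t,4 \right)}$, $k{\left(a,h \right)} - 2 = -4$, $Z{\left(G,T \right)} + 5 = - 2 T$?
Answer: $10430$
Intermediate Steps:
$Z{\left(G,T \right)} = -5 - 2 T$
$k{\left(a,h \right)} = -2$ ($k{\left(a,h \right)} = 2 - 4 = -2$)
$U{\left(t,V \right)} = -13$ ($U{\left(t,V \right)} = -5 - 8 = -13$)
$o{\left(I,m \right)} = 6 - 39 m + 174 I$ ($o{\left(I,m \right)} = 12 + 3 \left(\left(58 I - 13 m\right) - 2\right) = 12 + 3 \left(\left(- 13 m + 58 I\right) - 2\right) = 12 + 3 \left(-2 - 13 m + 58 I\right) = 12 - \left(6 - 174 I + 39 m\right) = 6 - 39 m + 174 I$)
$\left(-15683 + o{\left(165,49 \right)}\right) - 692 = \left(-15683 + \left(6 - 1911 + 174 \cdot 165\right)\right) - 692 = \left(-15683 + \left(6 - 1911 + 28710\right)\right) - 692 = \left(-15683 + 26805\right) - 692 = 11122 - 692 = 10430$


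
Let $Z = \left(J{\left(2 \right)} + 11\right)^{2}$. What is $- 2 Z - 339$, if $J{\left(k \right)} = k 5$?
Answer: $-1221$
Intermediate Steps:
$J{\left(k \right)} = 5 k$
$Z = 441$ ($Z = \left(5 \cdot 2 + 11\right)^{2} = \left(10 + 11\right)^{2} = 21^{2} = 441$)
$- 2 Z - 339 = \left(-2\right) 441 - 339 = -882 - 339 = -1221$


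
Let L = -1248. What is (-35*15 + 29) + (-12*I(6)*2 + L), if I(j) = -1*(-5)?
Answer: -1864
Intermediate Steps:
I(j) = 5
(-35*15 + 29) + (-12*I(6)*2 + L) = (-35*15 + 29) + (-12*5*2 - 1248) = (-525 + 29) + (-60*2 - 1248) = -496 + (-120 - 1248) = -496 - 1368 = -1864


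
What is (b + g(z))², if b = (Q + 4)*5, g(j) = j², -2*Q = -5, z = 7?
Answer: 26569/4 ≈ 6642.3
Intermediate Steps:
Q = 5/2 (Q = -½*(-5) = 5/2 ≈ 2.5000)
b = 65/2 (b = (5/2 + 4)*5 = (13/2)*5 = 65/2 ≈ 32.500)
(b + g(z))² = (65/2 + 7²)² = (65/2 + 49)² = (163/2)² = 26569/4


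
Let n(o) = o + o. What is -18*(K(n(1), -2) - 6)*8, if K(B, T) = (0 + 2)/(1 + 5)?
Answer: 816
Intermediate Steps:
n(o) = 2*o
K(B, T) = 1/3 (K(B, T) = 2/6 = 2*(1/6) = 1/3)
-18*(K(n(1), -2) - 6)*8 = -18*(1/3 - 6)*8 = -18*(-17/3)*8 = -(-102)*8 = -1*(-816) = 816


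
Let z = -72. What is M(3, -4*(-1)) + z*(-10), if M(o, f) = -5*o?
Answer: 705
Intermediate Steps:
M(3, -4*(-1)) + z*(-10) = -5*3 - 72*(-10) = -15 + 720 = 705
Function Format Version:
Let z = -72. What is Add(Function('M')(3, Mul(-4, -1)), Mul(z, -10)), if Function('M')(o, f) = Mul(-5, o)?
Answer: 705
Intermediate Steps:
Add(Function('M')(3, Mul(-4, -1)), Mul(z, -10)) = Add(Mul(-5, 3), Mul(-72, -10)) = Add(-15, 720) = 705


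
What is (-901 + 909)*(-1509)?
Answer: -12072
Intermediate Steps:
(-901 + 909)*(-1509) = 8*(-1509) = -12072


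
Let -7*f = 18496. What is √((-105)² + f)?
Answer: √410753/7 ≈ 91.557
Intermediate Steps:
f = -18496/7 (f = -⅐*18496 = -18496/7 ≈ -2642.3)
√((-105)² + f) = √((-105)² - 18496/7) = √(11025 - 18496/7) = √(58679/7) = √410753/7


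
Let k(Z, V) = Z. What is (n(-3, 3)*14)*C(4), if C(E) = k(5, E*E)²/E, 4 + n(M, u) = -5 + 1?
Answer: -700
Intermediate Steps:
n(M, u) = -8 (n(M, u) = -4 + (-5 + 1) = -4 - 4 = -8)
C(E) = 25/E (C(E) = 5²/E = 25/E)
(n(-3, 3)*14)*C(4) = (-8*14)*(25/4) = -2800/4 = -112*25/4 = -700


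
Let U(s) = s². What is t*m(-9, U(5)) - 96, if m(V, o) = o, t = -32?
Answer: -896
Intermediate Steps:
t*m(-9, U(5)) - 96 = -32*5² - 96 = -32*25 - 96 = -800 - 96 = -896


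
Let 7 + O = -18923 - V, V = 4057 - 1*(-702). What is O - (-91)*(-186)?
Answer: -40615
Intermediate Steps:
V = 4759 (V = 4057 + 702 = 4759)
O = -23689 (O = -7 + (-18923 - 1*4759) = -7 + (-18923 - 4759) = -7 - 23682 = -23689)
O - (-91)*(-186) = -23689 - (-91)*(-186) = -23689 - 1*16926 = -23689 - 16926 = -40615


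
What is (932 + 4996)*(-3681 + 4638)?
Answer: 5673096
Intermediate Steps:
(932 + 4996)*(-3681 + 4638) = 5928*957 = 5673096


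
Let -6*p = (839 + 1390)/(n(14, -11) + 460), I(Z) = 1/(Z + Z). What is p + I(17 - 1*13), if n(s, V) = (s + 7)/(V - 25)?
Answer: -30151/44104 ≈ -0.68363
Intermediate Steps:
n(s, V) = (7 + s)/(-25 + V)
I(Z) = 1/(2*Z)
p = -4458/5513 (p = -(839 + 1390)/(6*((7 + 14)/(-25 - 11) + 460)) = -743/(2*(21/(-36) + 460)) = -743/(2*(-1/36*21 + 460)) = -743/(2*(-7/12 + 460)) = -743/(2*5513/12) = -743*12/(2*5513) = -1/6*26748/5513 = -4458/5513 ≈ -0.80863)
p + I(17 - 1*13) = -4458/5513 + 1/(2*(17 - 1*13)) = -4458/5513 + 1/(2*(17 - 13)) = -4458/5513 + (1/2)/4 = -4458/5513 + (1/2)*(1/4) = -4458/5513 + 1/8 = -30151/44104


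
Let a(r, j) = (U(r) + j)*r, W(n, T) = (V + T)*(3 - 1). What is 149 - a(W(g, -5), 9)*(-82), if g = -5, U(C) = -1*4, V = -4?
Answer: -7231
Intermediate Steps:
U(C) = -4
W(n, T) = -8 + 2*T (W(n, T) = (-4 + T)*(3 - 1) = (-4 + T)*2 = -8 + 2*T)
a(r, j) = r*(-4 + j) (a(r, j) = (-4 + j)*r = r*(-4 + j))
149 - a(W(g, -5), 9)*(-82) = 149 - (-8 + 2*(-5))*(-4 + 9)*(-82) = 149 - (-8 - 10)*5*(-82) = 149 - (-18)*5*(-82) = 149 - 1*(-90)*(-82) = 149 + 90*(-82) = 149 - 7380 = -7231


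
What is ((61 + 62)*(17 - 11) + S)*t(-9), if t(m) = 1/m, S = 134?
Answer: -872/9 ≈ -96.889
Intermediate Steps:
((61 + 62)*(17 - 11) + S)*t(-9) = ((61 + 62)*(17 - 11) + 134)/(-9) = (123*6 + 134)*(-⅑) = (738 + 134)*(-⅑) = 872*(-⅑) = -872/9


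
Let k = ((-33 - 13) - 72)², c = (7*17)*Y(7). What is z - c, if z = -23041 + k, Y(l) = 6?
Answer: -9831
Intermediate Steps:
c = 714 (c = (7*17)*6 = 119*6 = 714)
k = 13924 (k = (-46 - 72)² = (-118)² = 13924)
z = -9117 (z = -23041 + 13924 = -9117)
z - c = -9117 - 1*714 = -9117 - 714 = -9831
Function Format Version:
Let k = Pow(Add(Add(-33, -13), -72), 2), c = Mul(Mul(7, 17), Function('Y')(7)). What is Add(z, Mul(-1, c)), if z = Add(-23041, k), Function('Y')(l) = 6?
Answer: -9831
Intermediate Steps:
c = 714 (c = Mul(Mul(7, 17), 6) = Mul(119, 6) = 714)
k = 13924 (k = Pow(Add(-46, -72), 2) = Pow(-118, 2) = 13924)
z = -9117 (z = Add(-23041, 13924) = -9117)
Add(z, Mul(-1, c)) = Add(-9117, Mul(-1, 714)) = Add(-9117, -714) = -9831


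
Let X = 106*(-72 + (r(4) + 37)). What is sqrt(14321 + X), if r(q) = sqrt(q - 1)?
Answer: sqrt(10611 + 106*sqrt(3)) ≈ 103.90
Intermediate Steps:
r(q) = sqrt(-1 + q)
X = -3710 + 106*sqrt(3) (X = 106*(-72 + (sqrt(-1 + 4) + 37)) = 106*(-72 + (sqrt(3) + 37)) = 106*(-72 + (37 + sqrt(3))) = 106*(-35 + sqrt(3)) = -3710 + 106*sqrt(3) ≈ -3526.4)
sqrt(14321 + X) = sqrt(14321 + (-3710 + 106*sqrt(3))) = sqrt(10611 + 106*sqrt(3))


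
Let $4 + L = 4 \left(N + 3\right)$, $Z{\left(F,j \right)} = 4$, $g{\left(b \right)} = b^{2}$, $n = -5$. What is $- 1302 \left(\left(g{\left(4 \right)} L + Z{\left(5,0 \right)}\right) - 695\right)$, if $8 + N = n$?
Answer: $1816290$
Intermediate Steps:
$N = -13$ ($N = -8 - 5 = -13$)
$L = -44$ ($L = -4 + 4 \left(-13 + 3\right) = -4 + 4 \left(-10\right) = -4 - 40 = -44$)
$- 1302 \left(\left(g{\left(4 \right)} L + Z{\left(5,0 \right)}\right) - 695\right) = - 1302 \left(\left(4^{2} \left(-44\right) + 4\right) - 695\right) = - 1302 \left(\left(16 \left(-44\right) + 4\right) - 695\right) = - 1302 \left(\left(-704 + 4\right) - 695\right) = - 1302 \left(-700 - 695\right) = \left(-1302\right) \left(-1395\right) = 1816290$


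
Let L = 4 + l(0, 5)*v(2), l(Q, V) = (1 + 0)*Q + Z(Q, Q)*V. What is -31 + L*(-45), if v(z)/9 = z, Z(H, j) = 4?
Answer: -16411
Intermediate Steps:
v(z) = 9*z
l(Q, V) = Q + 4*V (l(Q, V) = (1 + 0)*Q + 4*V = 1*Q + 4*V = Q + 4*V)
L = 364 (L = 4 + (0 + 4*5)*(9*2) = 4 + (0 + 20)*18 = 4 + 20*18 = 4 + 360 = 364)
-31 + L*(-45) = -31 + 364*(-45) = -31 - 16380 = -16411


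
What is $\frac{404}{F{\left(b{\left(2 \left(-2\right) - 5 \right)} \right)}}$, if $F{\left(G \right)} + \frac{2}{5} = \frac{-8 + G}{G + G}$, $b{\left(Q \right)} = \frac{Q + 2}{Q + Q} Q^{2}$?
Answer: $- \frac{254520}{17} \approx -14972.0$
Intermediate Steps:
$b{\left(Q \right)} = \frac{Q \left(2 + Q\right)}{2}$ ($b{\left(Q \right)} = \frac{2 + Q}{2 Q} Q^{2} = \frac{Q \left(2 + Q\right)}{2}$)
$F{\left(G \right)} = - \frac{2}{5} + \frac{-8 + G}{2 G}$ ($F{\left(G \right)} = - \frac{2}{5} + \frac{-8 + G}{G + G} = - \frac{2}{5} + \frac{-8 + G}{2 G}$)
$\frac{404}{F{\left(b{\left(2 \left(-2\right) - 5 \right)} \right)}} = \frac{404}{\frac{1}{10} \frac{1}{\frac{1}{2} \left(2 \left(-2\right) - 5\right) \left(2 + \left(2 \left(-2\right) - 5\right)\right)} \left(-40 + \frac{\left(2 \left(-2\right) - 5\right) \left(2 + \left(2 \left(-2\right) - 5\right)\right)}{2}\right)} = \frac{404}{\frac{1}{10} \frac{1}{\frac{1}{2} \left(-4 - 5\right) \left(2 - 9\right)} \left(-40 + \frac{\left(-4 - 5\right) \left(2 - 9\right)}{2}\right)} = \frac{404}{\frac{1}{10} \frac{1}{\frac{1}{2} \left(-9\right) \left(2 - 9\right)} \left(-40 + \frac{1}{2} \left(-9\right) \left(2 - 9\right)\right)} = \frac{404}{\frac{1}{10} \frac{1}{\frac{1}{2} \left(-9\right) \left(-7\right)} \left(-40 + \frac{1}{2} \left(-9\right) \left(-7\right)\right)} = \frac{404}{\frac{1}{10} \frac{1}{\frac{63}{2}} \left(-40 + \frac{63}{2}\right)} = \frac{404}{\frac{1}{10} \cdot \frac{2}{63} \left(- \frac{17}{2}\right)} = \frac{404}{- \frac{17}{630}} = 404 \left(- \frac{630}{17}\right) = - \frac{254520}{17}$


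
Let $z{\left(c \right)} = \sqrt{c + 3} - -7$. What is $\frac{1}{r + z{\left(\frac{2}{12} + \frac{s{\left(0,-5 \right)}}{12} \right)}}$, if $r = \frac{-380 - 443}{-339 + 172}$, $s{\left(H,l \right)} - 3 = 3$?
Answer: $\frac{997992}{11597413} - \frac{27889 \sqrt{33}}{11597413} \approx 0.072239$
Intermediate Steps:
$s{\left(H,l \right)} = 6$ ($s{\left(H,l \right)} = 3 + 3 = 6$)
$r = \frac{823}{167}$ ($r = - \frac{823}{-167} = \left(-823\right) \left(- \frac{1}{167}\right) = \frac{823}{167} \approx 4.9281$)
$z{\left(c \right)} = 7 + \sqrt{3 + c}$ ($z{\left(c \right)} = \sqrt{3 + c} + 7 = 7 + \sqrt{3 + c}$)
$\frac{1}{r + z{\left(\frac{2}{12} + \frac{s{\left(0,-5 \right)}}{12} \right)}} = \frac{1}{\frac{823}{167} + \left(7 + \sqrt{3 + \left(\frac{2}{12} + \frac{6}{12}\right)}\right)} = \frac{1}{\frac{823}{167} + \left(7 + \sqrt{3 + \left(2 \cdot \frac{1}{12} + 6 \cdot \frac{1}{12}\right)}\right)} = \frac{1}{\frac{823}{167} + \left(7 + \sqrt{3 + \left(\frac{1}{6} + \frac{1}{2}\right)}\right)} = \frac{1}{\frac{823}{167} + \left(7 + \sqrt{3 + \frac{2}{3}}\right)} = \frac{1}{\frac{823}{167} + \left(7 + \sqrt{\frac{11}{3}}\right)} = \frac{1}{\frac{823}{167} + \left(7 + \frac{\sqrt{33}}{3}\right)} = \frac{1}{\frac{1992}{167} + \frac{\sqrt{33}}{3}}$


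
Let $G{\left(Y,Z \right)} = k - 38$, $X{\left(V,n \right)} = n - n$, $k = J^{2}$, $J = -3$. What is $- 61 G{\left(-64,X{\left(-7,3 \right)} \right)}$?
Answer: $1769$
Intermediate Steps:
$k = 9$ ($k = \left(-3\right)^{2} = 9$)
$X{\left(V,n \right)} = 0$
$G{\left(Y,Z \right)} = -29$ ($G{\left(Y,Z \right)} = 9 - 38 = -29$)
$- 61 G{\left(-64,X{\left(-7,3 \right)} \right)} = \left(-61\right) \left(-29\right) = 1769$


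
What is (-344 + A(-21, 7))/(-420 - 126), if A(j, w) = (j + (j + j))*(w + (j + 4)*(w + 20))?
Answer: -1082/21 ≈ -51.524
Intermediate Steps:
A(j, w) = 3*j*(w + (4 + j)*(20 + w)) (A(j, w) = (j + 2*j)*(w + (4 + j)*(20 + w)) = (3*j)*(w + (4 + j)*(20 + w)) = 3*j*(w + (4 + j)*(20 + w)))
(-344 + A(-21, 7))/(-420 - 126) = (-344 + 3*(-21)*(80 + 5*7 + 20*(-21) - 21*7))/(-420 - 126) = (-344 + 3*(-21)*(80 + 35 - 420 - 147))/(-546) = (-344 + 3*(-21)*(-452))*(-1/546) = (-344 + 28476)*(-1/546) = 28132*(-1/546) = -1082/21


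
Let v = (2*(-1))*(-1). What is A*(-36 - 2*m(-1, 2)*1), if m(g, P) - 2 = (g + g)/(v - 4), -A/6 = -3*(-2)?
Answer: 1512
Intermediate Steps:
v = 2 (v = -2*(-1) = 2)
A = -36 (A = -(-18)*(-2) = -6*6 = -36)
m(g, P) = 2 - g (m(g, P) = 2 + (g + g)/(2 - 4) = 2 + (2*g)/(-2) = 2 + (2*g)*(-½) = 2 - g)
A*(-36 - 2*m(-1, 2)*1) = -36*(-36 - 2*(2 - 1*(-1))*1) = -36*(-36 - 2*(2 + 1)*1) = -36*(-36 - 2*3*1) = -36*(-36 - 6*1) = -36*(-36 - 6) = -36*(-42) = 1512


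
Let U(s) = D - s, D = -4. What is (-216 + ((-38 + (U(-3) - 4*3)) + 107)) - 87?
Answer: -247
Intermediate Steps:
U(s) = -4 - s
(-216 + ((-38 + (U(-3) - 4*3)) + 107)) - 87 = (-216 + ((-38 + ((-4 - 1*(-3)) - 4*3)) + 107)) - 87 = (-216 + ((-38 + ((-4 + 3) - 12)) + 107)) - 87 = (-216 + ((-38 + (-1 - 12)) + 107)) - 87 = (-216 + ((-38 - 13) + 107)) - 87 = (-216 + (-51 + 107)) - 87 = (-216 + 56) - 87 = -160 - 87 = -247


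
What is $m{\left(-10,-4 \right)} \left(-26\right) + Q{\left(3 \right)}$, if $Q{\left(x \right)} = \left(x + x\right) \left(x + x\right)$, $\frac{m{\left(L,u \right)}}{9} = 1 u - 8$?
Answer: $2844$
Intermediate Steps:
$m{\left(L,u \right)} = -72 + 9 u$ ($m{\left(L,u \right)} = 9 \left(1 u - 8\right) = 9 \left(u - 8\right) = 9 \left(-8 + u\right) = -72 + 9 u$)
$Q{\left(x \right)} = 4 x^{2}$ ($Q{\left(x \right)} = 2 x 2 x = 4 x^{2}$)
$m{\left(-10,-4 \right)} \left(-26\right) + Q{\left(3 \right)} = \left(-72 + 9 \left(-4\right)\right) \left(-26\right) + 4 \cdot 3^{2} = \left(-72 - 36\right) \left(-26\right) + 4 \cdot 9 = \left(-108\right) \left(-26\right) + 36 = 2808 + 36 = 2844$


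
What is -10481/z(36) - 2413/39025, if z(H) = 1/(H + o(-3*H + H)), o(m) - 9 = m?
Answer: 11043565262/39025 ≈ 2.8299e+5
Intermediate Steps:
o(m) = 9 + m
z(H) = 1/(9 - H) (z(H) = 1/(H + (9 + (-3*H + H))) = 1/(H + (9 - 2*H)) = 1/(9 - H))
-10481/z(36) - 2413/39025 = -10481/(1/(9 - 1*36)) - 2413/39025 = -10481/(1/(9 - 36)) - 2413*1/39025 = -10481/(1/(-27)) - 2413/39025 = -10481/(-1/27) - 2413/39025 = -10481*(-27) - 2413/39025 = 282987 - 2413/39025 = 11043565262/39025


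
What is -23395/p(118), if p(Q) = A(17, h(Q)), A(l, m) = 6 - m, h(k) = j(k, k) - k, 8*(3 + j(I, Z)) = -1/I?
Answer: -22084880/119889 ≈ -184.21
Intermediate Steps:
j(I, Z) = -3 - 1/(8*I) (j(I, Z) = -3 + (-1/I)/8 = -3 - 1/(8*I))
h(k) = -3 - k - 1/(8*k) (h(k) = (-3 - 1/(8*k)) - k = -3 - k - 1/(8*k))
p(Q) = 9 + Q + 1/(8*Q) (p(Q) = 6 - (-3 - Q - 1/(8*Q)) = 6 + (3 + Q + 1/(8*Q)) = 9 + Q + 1/(8*Q))
-23395/p(118) = -23395/(9 + 118 + (⅛)/118) = -23395/(9 + 118 + (⅛)*(1/118)) = -23395/(9 + 118 + 1/944) = -23395/119889/944 = -23395*944/119889 = -22084880/119889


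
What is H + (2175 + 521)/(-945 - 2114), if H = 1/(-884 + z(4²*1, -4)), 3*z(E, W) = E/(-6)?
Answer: -21498475/24361876 ≈ -0.88246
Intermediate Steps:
z(E, W) = -E/18 (z(E, W) = (E/(-6))/3 = (E*(-⅙))/3 = (-E/6)/3 = -E/18)
H = -9/7964 (H = 1/(-884 - 4²/18) = 1/(-884 - 8/9) = 1/(-7964/9) = -9/7964 ≈ -0.0011301)
H + (2175 + 521)/(-945 - 2114) = -9/7964 + (2175 + 521)/(-945 - 2114) = -9/7964 + 2696/(-3059) = -9/7964 + 2696*(-1/3059) = -9/7964 - 2696/3059 = -21498475/24361876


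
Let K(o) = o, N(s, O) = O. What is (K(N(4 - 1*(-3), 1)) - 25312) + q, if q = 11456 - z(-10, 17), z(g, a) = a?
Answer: -13872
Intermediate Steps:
q = 11439 (q = 11456 - 1*17 = 11456 - 17 = 11439)
(K(N(4 - 1*(-3), 1)) - 25312) + q = (1 - 25312) + 11439 = -25311 + 11439 = -13872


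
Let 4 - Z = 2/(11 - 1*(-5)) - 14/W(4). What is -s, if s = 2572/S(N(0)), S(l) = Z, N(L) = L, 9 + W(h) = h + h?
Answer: 20576/81 ≈ 254.02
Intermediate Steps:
W(h) = -9 + 2*h (W(h) = -9 + (h + h) = -9 + 2*h)
Z = -81/8 (Z = 4 - (2/(11 - 1*(-5)) - 14/(-9 + 2*4)) = 4 - (2/(11 + 5) - 14/(-9 + 8)) = 4 - (2/16 - 14/(-1)) = 4 - (2*(1/16) - 14*(-1)) = 4 - (1/8 + 14) = 4 - 1*113/8 = 4 - 113/8 = -81/8 ≈ -10.125)
S(l) = -81/8
s = -20576/81 (s = 2572/(-81/8) = 2572*(-8/81) = -20576/81 ≈ -254.02)
-s = -1*(-20576/81) = 20576/81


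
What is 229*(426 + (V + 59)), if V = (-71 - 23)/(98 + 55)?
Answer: 16971419/153 ≈ 1.1092e+5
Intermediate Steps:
V = -94/153 ≈ -0.61438
229*(426 + (V + 59)) = 229*(426 + (-94/153 + 59)) = 229*(426 + 8933/153) = 229*(74111/153) = 16971419/153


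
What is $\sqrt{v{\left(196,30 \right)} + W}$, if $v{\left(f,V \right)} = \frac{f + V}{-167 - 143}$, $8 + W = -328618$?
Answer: $\frac{i \sqrt{7895257165}}{155} \approx 573.26 i$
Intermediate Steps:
$W = -328626$ ($W = -8 - 328618 = -328626$)
$v{\left(f,V \right)} = - \frac{V}{310} - \frac{f}{310}$ ($v{\left(f,V \right)} = \frac{V + f}{-310} = \left(V + f\right) \left(- \frac{1}{310}\right) = - \frac{V}{310} - \frac{f}{310}$)
$\sqrt{v{\left(196,30 \right)} + W} = \sqrt{\left(\left(- \frac{1}{310}\right) 30 - \frac{98}{155}\right) - 328626} = \sqrt{\left(- \frac{3}{31} - \frac{98}{155}\right) - 328626} = \sqrt{- \frac{113}{155} - 328626} = \sqrt{- \frac{50937143}{155}} = \frac{i \sqrt{7895257165}}{155}$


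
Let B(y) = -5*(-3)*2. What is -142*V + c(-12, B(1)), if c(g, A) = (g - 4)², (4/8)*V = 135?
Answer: -38084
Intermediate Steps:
V = 270 (V = 2*135 = 270)
B(y) = 30 (B(y) = 15*2 = 30)
c(g, A) = (-4 + g)²
-142*V + c(-12, B(1)) = -142*270 + (-4 - 12)² = -38340 + (-16)² = -38340 + 256 = -38084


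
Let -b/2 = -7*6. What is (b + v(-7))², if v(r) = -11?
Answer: 5329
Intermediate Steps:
b = 84 (b = -(-14)*6 = -2*(-42) = 84)
(b + v(-7))² = (84 - 11)² = 73² = 5329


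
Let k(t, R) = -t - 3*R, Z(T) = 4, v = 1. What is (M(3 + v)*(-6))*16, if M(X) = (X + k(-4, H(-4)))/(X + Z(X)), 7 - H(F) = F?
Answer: 300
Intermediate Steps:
H(F) = 7 - F
M(X) = (-29 + X)/(4 + X) (M(X) = (X + (-1*(-4) - 3*(7 - 1*(-4))))/(X + 4) = (X + (4 - 3*(7 + 4)))/(4 + X) = (X + (4 - 3*11))/(4 + X) = (X + (4 - 33))/(4 + X) = (X - 29)/(4 + X) = (-29 + X)/(4 + X))
(M(3 + v)*(-6))*16 = (((-29 + (3 + 1))/(4 + (3 + 1)))*(-6))*16 = (((-29 + 4)/(4 + 4))*(-6))*16 = ((-25/8)*(-6))*16 = (((⅛)*(-25))*(-6))*16 = -25/8*(-6)*16 = (75/4)*16 = 300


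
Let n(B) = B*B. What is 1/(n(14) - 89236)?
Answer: -1/89040 ≈ -1.1231e-5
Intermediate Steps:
n(B) = B²
1/(n(14) - 89236) = 1/(14² - 89236) = 1/(196 - 89236) = 1/(-89040) = -1/89040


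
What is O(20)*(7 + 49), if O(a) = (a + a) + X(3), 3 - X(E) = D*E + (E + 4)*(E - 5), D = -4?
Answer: 3864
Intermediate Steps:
X(E) = 3 + 4*E - (-5 + E)*(4 + E) (X(E) = 3 - (-4*E + (E + 4)*(E - 5)) = 3 - (-4*E + (4 + E)*(-5 + E)) = 3 - (-4*E + (-5 + E)*(4 + E)) = 3 + (4*E - (-5 + E)*(4 + E)) = 3 + 4*E - (-5 + E)*(4 + E))
O(a) = 29 + 2*a (O(a) = (a + a) + (23 - 1*3² + 5*3) = 2*a + (23 - 1*9 + 15) = 2*a + (23 - 9 + 15) = 2*a + 29 = 29 + 2*a)
O(20)*(7 + 49) = (29 + 2*20)*(7 + 49) = (29 + 40)*56 = 69*56 = 3864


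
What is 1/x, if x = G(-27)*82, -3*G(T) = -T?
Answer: -1/738 ≈ -0.0013550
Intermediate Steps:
G(T) = T/3 (G(T) = -(-1)*T/3 = T/3)
x = -738 (x = ((1/3)*(-27))*82 = -9*82 = -738)
1/x = 1/(-738) = -1/738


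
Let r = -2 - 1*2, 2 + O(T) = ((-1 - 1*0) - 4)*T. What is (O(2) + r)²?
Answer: 256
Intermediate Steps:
O(T) = -2 - 5*T (O(T) = -2 + ((-1 - 1*0) - 4)*T = -2 + ((-1 + 0) - 4)*T = -2 + (-1 - 4)*T = -2 - 5*T)
r = -4 (r = -2 - 2 = -4)
(O(2) + r)² = ((-2 - 5*2) - 4)² = ((-2 - 10) - 4)² = (-12 - 4)² = (-16)² = 256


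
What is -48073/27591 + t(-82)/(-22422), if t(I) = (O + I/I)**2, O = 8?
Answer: -360042559/206215134 ≈ -1.7460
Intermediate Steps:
t(I) = 81 (t(I) = (8 + I/I)**2 = (8 + 1)**2 = 9**2 = 81)
-48073/27591 + t(-82)/(-22422) = -48073/27591 + 81/(-22422) = -48073*1/27591 + 81*(-1/22422) = -48073/27591 - 27/7474 = -360042559/206215134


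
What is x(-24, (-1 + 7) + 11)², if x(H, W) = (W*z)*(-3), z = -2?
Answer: 10404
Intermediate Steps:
x(H, W) = 6*W (x(H, W) = (W*(-2))*(-3) = -2*W*(-3) = 6*W)
x(-24, (-1 + 7) + 11)² = (6*((-1 + 7) + 11))² = (6*(6 + 11))² = (6*17)² = 102² = 10404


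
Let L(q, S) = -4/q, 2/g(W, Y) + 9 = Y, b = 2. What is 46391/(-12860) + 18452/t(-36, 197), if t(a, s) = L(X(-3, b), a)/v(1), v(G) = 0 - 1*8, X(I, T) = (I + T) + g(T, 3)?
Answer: -1898480933/38580 ≈ -49209.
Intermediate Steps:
g(W, Y) = 2/(-9 + Y)
X(I, T) = -⅓ + I + T (X(I, T) = (I + T) + 2/(-9 + 3) = (I + T) + 2/(-6) = (I + T) + 2*(-⅙) = (I + T) - ⅓ = -⅓ + I + T)
v(G) = -8 (v(G) = 0 - 8 = -8)
t(a, s) = -3/8 (t(a, s) = -4/(-⅓ - 3 + 2)/(-8) = -4/(-4/3)*(-⅛) = -4*(-¾)*(-⅛) = 3*(-⅛) = -3/8)
46391/(-12860) + 18452/t(-36, 197) = 46391/(-12860) + 18452/(-3/8) = 46391*(-1/12860) + 18452*(-8/3) = -46391/12860 - 147616/3 = -1898480933/38580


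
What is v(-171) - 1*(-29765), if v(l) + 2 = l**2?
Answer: 59004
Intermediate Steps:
v(l) = -2 + l**2
v(-171) - 1*(-29765) = (-2 + (-171)**2) - 1*(-29765) = (-2 + 29241) + 29765 = 29239 + 29765 = 59004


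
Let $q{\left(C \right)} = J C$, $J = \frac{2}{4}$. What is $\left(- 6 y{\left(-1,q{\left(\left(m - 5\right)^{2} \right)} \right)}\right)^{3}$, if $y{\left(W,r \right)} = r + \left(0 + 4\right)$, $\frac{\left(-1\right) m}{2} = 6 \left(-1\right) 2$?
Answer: $-1356572043$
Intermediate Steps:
$m = 24$ ($m = - 2 \cdot 6 \left(-1\right) 2 = - 2 \left(\left(-6\right) 2\right) = \left(-2\right) \left(-12\right) = 24$)
$J = \frac{1}{2}$ ($J = 2 \cdot \frac{1}{4} = \frac{1}{2} \approx 0.5$)
$q{\left(C \right)} = \frac{C}{2}$
$y{\left(W,r \right)} = 4 + r$ ($y{\left(W,r \right)} = r + 4 = 4 + r$)
$\left(- 6 y{\left(-1,q{\left(\left(m - 5\right)^{2} \right)} \right)}\right)^{3} = \left(- 6 \left(4 + \frac{\left(24 - 5\right)^{2}}{2}\right)\right)^{3} = \left(- 6 \left(4 + \frac{19^{2}}{2}\right)\right)^{3} = \left(- 6 \left(4 + \frac{1}{2} \cdot 361\right)\right)^{3} = \left(- 6 \left(4 + \frac{361}{2}\right)\right)^{3} = \left(\left(-6\right) \frac{369}{2}\right)^{3} = \left(-1107\right)^{3} = -1356572043$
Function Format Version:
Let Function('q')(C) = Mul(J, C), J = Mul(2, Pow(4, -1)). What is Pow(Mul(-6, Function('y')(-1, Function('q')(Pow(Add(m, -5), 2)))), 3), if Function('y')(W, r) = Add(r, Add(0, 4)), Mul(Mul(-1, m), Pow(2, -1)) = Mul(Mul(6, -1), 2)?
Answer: -1356572043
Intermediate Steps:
m = 24 (m = Mul(-2, Mul(Mul(6, -1), 2)) = Mul(-2, Mul(-6, 2)) = Mul(-2, -12) = 24)
J = Rational(1, 2) (J = Mul(2, Rational(1, 4)) = Rational(1, 2) ≈ 0.50000)
Function('q')(C) = Mul(Rational(1, 2), C)
Function('y')(W, r) = Add(4, r) (Function('y')(W, r) = Add(r, 4) = Add(4, r))
Pow(Mul(-6, Function('y')(-1, Function('q')(Pow(Add(m, -5), 2)))), 3) = Pow(Mul(-6, Add(4, Mul(Rational(1, 2), Pow(Add(24, -5), 2)))), 3) = Pow(Mul(-6, Add(4, Mul(Rational(1, 2), Pow(19, 2)))), 3) = Pow(Mul(-6, Add(4, Mul(Rational(1, 2), 361))), 3) = Pow(Mul(-6, Add(4, Rational(361, 2))), 3) = Pow(Mul(-6, Rational(369, 2)), 3) = Pow(-1107, 3) = -1356572043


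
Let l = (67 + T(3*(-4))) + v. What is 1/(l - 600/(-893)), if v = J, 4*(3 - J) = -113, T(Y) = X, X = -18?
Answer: 3572/289053 ≈ 0.012358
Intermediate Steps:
T(Y) = -18
J = 125/4 (J = 3 - ¼*(-113) = 3 + 113/4 = 125/4 ≈ 31.250)
v = 125/4 ≈ 31.250
l = 321/4 (l = (67 - 18) + 125/4 = 49 + 125/4 = 321/4 ≈ 80.250)
1/(l - 600/(-893)) = 1/(321/4 - 600/(-893)) = 1/(321/4 - 600*(-1/893)) = 1/(321/4 + 600/893) = 1/(289053/3572) = 3572/289053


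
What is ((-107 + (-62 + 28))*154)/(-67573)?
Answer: 1974/6143 ≈ 0.32134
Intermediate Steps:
((-107 + (-62 + 28))*154)/(-67573) = ((-107 - 34)*154)*(-1/67573) = -141*154*(-1/67573) = -21714*(-1/67573) = 1974/6143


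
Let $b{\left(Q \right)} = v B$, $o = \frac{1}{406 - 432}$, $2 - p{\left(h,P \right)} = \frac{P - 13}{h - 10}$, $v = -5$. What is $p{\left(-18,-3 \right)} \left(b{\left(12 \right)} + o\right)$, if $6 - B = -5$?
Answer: $- \frac{7155}{91} \approx -78.626$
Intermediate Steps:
$p{\left(h,P \right)} = 2 - \frac{-13 + P}{-10 + h}$ ($p{\left(h,P \right)} = 2 - \frac{P - 13}{h - 10} = 2 - \frac{-13 + P}{-10 + h}$)
$B = 11$ ($B = 6 - -5 = 6 + 5 = 11$)
$o = - \frac{1}{26}$ ($o = \frac{1}{-26} = - \frac{1}{26} \approx -0.038462$)
$b{\left(Q \right)} = -55$ ($b{\left(Q \right)} = \left(-5\right) 11 = -55$)
$p{\left(-18,-3 \right)} \left(b{\left(12 \right)} + o\right) = \frac{-7 - -3 + 2 \left(-18\right)}{-10 - 18} \left(-55 - \frac{1}{26}\right) = \frac{-7 + 3 - 36}{-28} \left(- \frac{1431}{26}\right) = \left(- \frac{1}{28}\right) \left(-40\right) \left(- \frac{1431}{26}\right) = \frac{10}{7} \left(- \frac{1431}{26}\right) = - \frac{7155}{91}$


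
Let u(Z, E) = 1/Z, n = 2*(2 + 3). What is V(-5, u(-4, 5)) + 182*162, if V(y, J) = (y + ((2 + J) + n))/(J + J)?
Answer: 58941/2 ≈ 29471.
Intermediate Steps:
n = 10 (n = 2*5 = 10)
V(y, J) = (12 + J + y)/(2*J) (V(y, J) = (y + ((2 + J) + 10))/(J + J) = (y + (12 + J))/((2*J)) = (12 + J + y)*(1/(2*J)) = (12 + J + y)/(2*J))
V(-5, u(-4, 5)) + 182*162 = (12 + 1/(-4) - 5)/(2*(1/(-4))) + 182*162 = (12 - 1/4 - 5)/(2*(-1/4)) + 29484 = (1/2)*(-4)*(27/4) + 29484 = -27/2 + 29484 = 58941/2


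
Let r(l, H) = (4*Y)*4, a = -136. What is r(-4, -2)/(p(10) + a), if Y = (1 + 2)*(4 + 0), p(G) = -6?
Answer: -96/71 ≈ -1.3521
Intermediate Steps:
Y = 12 (Y = 3*4 = 12)
r(l, H) = 192 (r(l, H) = (4*12)*4 = 48*4 = 192)
r(-4, -2)/(p(10) + a) = 192/(-6 - 136) = 192/(-142) = 192*(-1/142) = -96/71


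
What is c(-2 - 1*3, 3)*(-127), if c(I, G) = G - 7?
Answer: 508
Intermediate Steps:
c(I, G) = -7 + G
c(-2 - 1*3, 3)*(-127) = (-7 + 3)*(-127) = -4*(-127) = 508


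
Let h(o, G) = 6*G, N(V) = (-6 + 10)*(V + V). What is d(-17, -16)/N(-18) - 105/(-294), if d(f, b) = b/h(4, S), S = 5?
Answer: 341/945 ≈ 0.36085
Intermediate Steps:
N(V) = 8*V (N(V) = 4*(2*V) = 8*V)
d(f, b) = b/30 (d(f, b) = b/((6*5)) = b/30)
d(-17, -16)/N(-18) - 105/(-294) = ((1/30)*(-16))/((8*(-18))) - 105/(-294) = -8/15/(-144) - 105*(-1/294) = -8/15*(-1/144) + 5/14 = 1/270 + 5/14 = 341/945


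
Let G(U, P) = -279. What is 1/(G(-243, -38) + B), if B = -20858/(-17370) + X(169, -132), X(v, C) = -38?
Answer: -8685/2742716 ≈ -0.0031666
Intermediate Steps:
B = -319601/8685 (B = -20858/(-17370) - 38 = -20858*(-1/17370) - 38 = 10429/8685 - 38 = -319601/8685 ≈ -36.799)
1/(G(-243, -38) + B) = 1/(-279 - 319601/8685) = 1/(-2742716/8685) = -8685/2742716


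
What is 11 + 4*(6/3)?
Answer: 19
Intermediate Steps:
11 + 4*(6/3) = 11 + 4*(6*(⅓)) = 11 + 4*2 = 11 + 8 = 19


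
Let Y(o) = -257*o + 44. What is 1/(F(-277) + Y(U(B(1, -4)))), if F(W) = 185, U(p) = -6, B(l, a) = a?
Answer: 1/1771 ≈ 0.00056465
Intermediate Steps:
Y(o) = 44 - 257*o
1/(F(-277) + Y(U(B(1, -4)))) = 1/(185 + (44 - 257*(-6))) = 1/(185 + (44 + 1542)) = 1/(185 + 1586) = 1/1771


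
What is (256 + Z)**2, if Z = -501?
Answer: 60025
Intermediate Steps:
(256 + Z)**2 = (256 - 501)**2 = (-245)**2 = 60025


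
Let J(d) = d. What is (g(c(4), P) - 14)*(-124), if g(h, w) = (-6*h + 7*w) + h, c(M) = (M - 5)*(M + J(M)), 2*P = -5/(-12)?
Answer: -20429/6 ≈ -3404.8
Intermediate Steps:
P = 5/24 (P = (-5/(-12))/2 = (-5*(-1/12))/2 = (1/2)*(5/12) = 5/24 ≈ 0.20833)
c(M) = 2*M*(-5 + M) (c(M) = (M - 5)*(M + M) = (-5 + M)*(2*M) = 2*M*(-5 + M))
g(h, w) = -5*h + 7*w
(g(c(4), P) - 14)*(-124) = ((-10*4*(-5 + 4) + 7*(5/24)) - 14)*(-124) = ((-10*4*(-1) + 35/24) - 14)*(-124) = ((-5*(-8) + 35/24) - 14)*(-124) = ((40 + 35/24) - 14)*(-124) = (995/24 - 14)*(-124) = (659/24)*(-124) = -20429/6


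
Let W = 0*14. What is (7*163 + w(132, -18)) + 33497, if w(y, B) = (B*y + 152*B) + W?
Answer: 29526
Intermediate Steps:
W = 0
w(y, B) = 152*B + B*y (w(y, B) = (B*y + 152*B) + 0 = (152*B + B*y) + 0 = 152*B + B*y)
(7*163 + w(132, -18)) + 33497 = (7*163 - 18*(152 + 132)) + 33497 = (1141 - 18*284) + 33497 = (1141 - 5112) + 33497 = -3971 + 33497 = 29526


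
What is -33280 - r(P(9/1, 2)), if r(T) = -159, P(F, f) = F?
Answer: -33121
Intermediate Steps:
-33280 - r(P(9/1, 2)) = -33280 - 1*(-159) = -33280 + 159 = -33121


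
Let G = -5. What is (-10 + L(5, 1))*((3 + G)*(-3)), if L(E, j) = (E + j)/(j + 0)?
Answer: -24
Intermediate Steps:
L(E, j) = (E + j)/j
(-10 + L(5, 1))*((3 + G)*(-3)) = (-10 + (5 + 1)/1)*((3 - 5)*(-3)) = (-10 + 1*6)*(-2*(-3)) = (-10 + 6)*6 = -4*6 = -24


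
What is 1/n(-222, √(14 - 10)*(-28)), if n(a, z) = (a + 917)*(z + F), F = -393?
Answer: -1/312055 ≈ -3.2046e-6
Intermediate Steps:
n(a, z) = (-393 + z)*(917 + a) (n(a, z) = (a + 917)*(z - 393) = (917 + a)*(-393 + z) = (-393 + z)*(917 + a))
1/n(-222, √(14 - 10)*(-28)) = 1/(-360381 - 393*(-222) + 917*(√(14 - 10)*(-28)) - 222*√(14 - 10)*(-28)) = 1/(-360381 + 87246 + 917*(√4*(-28)) - 222*√4*(-28)) = 1/(-360381 + 87246 + 917*(2*(-28)) - 444*(-28)) = 1/(-360381 + 87246 + 917*(-56) - 222*(-56)) = 1/(-360381 + 87246 - 51352 + 12432) = 1/(-312055) = -1/312055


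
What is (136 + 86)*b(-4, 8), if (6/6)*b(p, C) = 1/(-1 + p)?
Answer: -222/5 ≈ -44.400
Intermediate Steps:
b(p, C) = 1/(-1 + p)
(136 + 86)*b(-4, 8) = (136 + 86)/(-1 - 4) = 222/(-5) = 222*(-⅕) = -222/5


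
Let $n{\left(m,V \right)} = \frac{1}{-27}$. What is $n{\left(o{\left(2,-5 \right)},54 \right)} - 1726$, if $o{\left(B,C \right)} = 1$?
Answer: $- \frac{46603}{27} \approx -1726.0$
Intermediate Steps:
$n{\left(m,V \right)} = - \frac{1}{27}$
$n{\left(o{\left(2,-5 \right)},54 \right)} - 1726 = - \frac{1}{27} - 1726 = - \frac{46603}{27}$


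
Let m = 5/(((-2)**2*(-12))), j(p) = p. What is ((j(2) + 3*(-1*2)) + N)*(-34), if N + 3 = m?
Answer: 5797/24 ≈ 241.54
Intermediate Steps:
m = -5/48 (m = 5/((4*(-12))) = 5/(-48) = 5*(-1/48) = -5/48 ≈ -0.10417)
N = -149/48 (N = -3 - 5/48 = -149/48 ≈ -3.1042)
((j(2) + 3*(-1*2)) + N)*(-34) = ((2 + 3*(-1*2)) - 149/48)*(-34) = ((2 + 3*(-2)) - 149/48)*(-34) = ((2 - 6) - 149/48)*(-34) = (-4 - 149/48)*(-34) = -341/48*(-34) = 5797/24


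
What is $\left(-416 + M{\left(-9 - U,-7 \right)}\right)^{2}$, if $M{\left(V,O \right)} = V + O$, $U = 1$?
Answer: $187489$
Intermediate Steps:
$M{\left(V,O \right)} = O + V$
$\left(-416 + M{\left(-9 - U,-7 \right)}\right)^{2} = \left(-416 - 17\right)^{2} = \left(-433\right)^{2} = 187489$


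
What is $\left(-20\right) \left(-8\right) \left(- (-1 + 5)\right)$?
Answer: $-640$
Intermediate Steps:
$\left(-20\right) \left(-8\right) \left(- (-1 + 5)\right) = 160 \left(\left(-1\right) 4\right) = 160 \left(-4\right) = -640$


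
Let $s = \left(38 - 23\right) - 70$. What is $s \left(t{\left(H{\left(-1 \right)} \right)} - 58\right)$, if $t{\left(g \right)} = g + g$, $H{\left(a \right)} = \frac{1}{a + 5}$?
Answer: $\frac{6325}{2} \approx 3162.5$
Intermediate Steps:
$H{\left(a \right)} = \frac{1}{5 + a}$
$t{\left(g \right)} = 2 g$
$s = -55$ ($s = 15 - 70 = -55$)
$s \left(t{\left(H{\left(-1 \right)} \right)} - 58\right) = - 55 \left(\frac{2}{5 - 1} - 58\right) = - 55 \left(\frac{2}{4} - 58\right) = - 55 \left(2 \cdot \frac{1}{4} - 58\right) = - 55 \left(\frac{1}{2} - 58\right) = \left(-55\right) \left(- \frac{115}{2}\right) = \frac{6325}{2}$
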